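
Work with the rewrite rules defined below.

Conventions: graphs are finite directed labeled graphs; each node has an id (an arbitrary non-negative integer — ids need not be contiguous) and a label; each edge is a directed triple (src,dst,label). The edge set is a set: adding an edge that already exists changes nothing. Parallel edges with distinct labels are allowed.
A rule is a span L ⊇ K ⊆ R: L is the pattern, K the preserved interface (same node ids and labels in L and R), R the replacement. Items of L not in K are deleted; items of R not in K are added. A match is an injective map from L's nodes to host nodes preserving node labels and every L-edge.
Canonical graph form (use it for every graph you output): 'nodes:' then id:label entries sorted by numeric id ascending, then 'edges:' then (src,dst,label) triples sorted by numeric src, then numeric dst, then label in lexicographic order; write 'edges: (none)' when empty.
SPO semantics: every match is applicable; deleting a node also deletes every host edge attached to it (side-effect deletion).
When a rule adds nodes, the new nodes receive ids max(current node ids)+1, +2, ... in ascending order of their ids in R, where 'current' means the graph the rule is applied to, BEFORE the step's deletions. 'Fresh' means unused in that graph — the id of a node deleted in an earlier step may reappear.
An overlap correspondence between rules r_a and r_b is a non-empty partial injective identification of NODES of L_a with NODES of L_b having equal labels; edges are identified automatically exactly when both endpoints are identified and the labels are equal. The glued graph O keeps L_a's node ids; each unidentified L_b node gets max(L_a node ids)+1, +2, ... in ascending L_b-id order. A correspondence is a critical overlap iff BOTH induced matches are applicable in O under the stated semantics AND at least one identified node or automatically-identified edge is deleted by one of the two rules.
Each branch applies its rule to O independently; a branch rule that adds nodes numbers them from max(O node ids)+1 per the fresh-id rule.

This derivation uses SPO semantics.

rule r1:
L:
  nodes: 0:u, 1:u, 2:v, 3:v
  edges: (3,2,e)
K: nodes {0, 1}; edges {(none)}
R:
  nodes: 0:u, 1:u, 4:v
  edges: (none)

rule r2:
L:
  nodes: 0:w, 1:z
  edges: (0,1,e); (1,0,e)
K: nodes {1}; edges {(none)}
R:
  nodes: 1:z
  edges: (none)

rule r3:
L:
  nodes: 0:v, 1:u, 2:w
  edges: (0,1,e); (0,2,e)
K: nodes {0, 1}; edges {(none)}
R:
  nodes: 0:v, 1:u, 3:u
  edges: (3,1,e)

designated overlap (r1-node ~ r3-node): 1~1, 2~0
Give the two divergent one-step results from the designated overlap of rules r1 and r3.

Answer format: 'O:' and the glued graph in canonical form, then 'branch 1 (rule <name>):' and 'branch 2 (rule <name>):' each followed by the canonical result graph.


O:
nodes: 0:u, 1:u, 2:v, 3:v, 4:w
edges: (2,1,e); (2,4,e); (3,2,e)
branch 1 (rule r1):
nodes: 0:u, 1:u, 4:w, 5:v
edges: (none)
branch 2 (rule r3):
nodes: 0:u, 1:u, 2:v, 3:v, 5:u
edges: (3,2,e); (5,1,e)


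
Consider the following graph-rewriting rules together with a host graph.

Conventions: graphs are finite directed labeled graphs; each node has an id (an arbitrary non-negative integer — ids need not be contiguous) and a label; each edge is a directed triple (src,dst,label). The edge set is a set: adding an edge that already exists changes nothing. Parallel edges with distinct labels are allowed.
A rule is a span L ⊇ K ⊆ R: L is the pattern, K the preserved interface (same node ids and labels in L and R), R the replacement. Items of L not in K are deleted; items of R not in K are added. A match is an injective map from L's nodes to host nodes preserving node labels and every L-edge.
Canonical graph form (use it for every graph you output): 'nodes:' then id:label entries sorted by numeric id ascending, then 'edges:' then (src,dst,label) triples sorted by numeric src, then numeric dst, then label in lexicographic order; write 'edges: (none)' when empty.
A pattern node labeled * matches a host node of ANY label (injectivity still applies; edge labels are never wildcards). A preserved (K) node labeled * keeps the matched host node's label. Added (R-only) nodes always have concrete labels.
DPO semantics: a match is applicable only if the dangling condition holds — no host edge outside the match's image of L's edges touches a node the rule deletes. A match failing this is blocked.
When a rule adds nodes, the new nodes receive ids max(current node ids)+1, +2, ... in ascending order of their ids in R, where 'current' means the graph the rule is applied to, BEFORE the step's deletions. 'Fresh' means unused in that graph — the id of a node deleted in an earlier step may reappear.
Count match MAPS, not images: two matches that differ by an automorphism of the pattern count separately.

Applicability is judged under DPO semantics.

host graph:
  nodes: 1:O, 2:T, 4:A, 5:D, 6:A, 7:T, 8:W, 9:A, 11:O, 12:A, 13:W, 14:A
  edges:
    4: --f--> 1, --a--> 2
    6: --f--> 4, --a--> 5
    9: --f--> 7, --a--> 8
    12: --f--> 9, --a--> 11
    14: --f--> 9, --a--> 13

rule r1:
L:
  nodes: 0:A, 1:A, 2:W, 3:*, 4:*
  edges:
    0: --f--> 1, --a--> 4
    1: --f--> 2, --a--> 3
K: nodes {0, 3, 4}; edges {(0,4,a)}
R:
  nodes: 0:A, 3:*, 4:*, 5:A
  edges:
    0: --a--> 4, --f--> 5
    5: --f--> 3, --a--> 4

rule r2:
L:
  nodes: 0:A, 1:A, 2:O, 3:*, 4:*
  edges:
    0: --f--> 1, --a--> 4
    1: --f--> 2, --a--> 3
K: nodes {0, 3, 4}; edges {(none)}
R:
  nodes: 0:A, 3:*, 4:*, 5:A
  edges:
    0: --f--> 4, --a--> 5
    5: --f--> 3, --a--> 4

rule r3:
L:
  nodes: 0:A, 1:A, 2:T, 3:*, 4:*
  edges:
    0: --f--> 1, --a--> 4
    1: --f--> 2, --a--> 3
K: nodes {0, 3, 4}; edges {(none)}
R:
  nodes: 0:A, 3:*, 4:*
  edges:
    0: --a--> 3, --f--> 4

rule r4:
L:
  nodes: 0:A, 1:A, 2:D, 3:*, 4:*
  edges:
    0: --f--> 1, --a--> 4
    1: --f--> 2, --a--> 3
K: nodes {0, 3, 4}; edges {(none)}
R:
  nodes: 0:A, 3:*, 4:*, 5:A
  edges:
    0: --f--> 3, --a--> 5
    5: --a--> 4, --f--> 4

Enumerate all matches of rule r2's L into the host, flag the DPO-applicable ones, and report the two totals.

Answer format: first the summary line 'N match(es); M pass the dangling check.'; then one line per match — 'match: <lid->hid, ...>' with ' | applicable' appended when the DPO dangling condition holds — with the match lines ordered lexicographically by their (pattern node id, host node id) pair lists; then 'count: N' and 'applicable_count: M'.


1 match(es); 1 pass the dangling check.
match: 0->6, 1->4, 2->1, 3->2, 4->5 | applicable
count: 1
applicable_count: 1


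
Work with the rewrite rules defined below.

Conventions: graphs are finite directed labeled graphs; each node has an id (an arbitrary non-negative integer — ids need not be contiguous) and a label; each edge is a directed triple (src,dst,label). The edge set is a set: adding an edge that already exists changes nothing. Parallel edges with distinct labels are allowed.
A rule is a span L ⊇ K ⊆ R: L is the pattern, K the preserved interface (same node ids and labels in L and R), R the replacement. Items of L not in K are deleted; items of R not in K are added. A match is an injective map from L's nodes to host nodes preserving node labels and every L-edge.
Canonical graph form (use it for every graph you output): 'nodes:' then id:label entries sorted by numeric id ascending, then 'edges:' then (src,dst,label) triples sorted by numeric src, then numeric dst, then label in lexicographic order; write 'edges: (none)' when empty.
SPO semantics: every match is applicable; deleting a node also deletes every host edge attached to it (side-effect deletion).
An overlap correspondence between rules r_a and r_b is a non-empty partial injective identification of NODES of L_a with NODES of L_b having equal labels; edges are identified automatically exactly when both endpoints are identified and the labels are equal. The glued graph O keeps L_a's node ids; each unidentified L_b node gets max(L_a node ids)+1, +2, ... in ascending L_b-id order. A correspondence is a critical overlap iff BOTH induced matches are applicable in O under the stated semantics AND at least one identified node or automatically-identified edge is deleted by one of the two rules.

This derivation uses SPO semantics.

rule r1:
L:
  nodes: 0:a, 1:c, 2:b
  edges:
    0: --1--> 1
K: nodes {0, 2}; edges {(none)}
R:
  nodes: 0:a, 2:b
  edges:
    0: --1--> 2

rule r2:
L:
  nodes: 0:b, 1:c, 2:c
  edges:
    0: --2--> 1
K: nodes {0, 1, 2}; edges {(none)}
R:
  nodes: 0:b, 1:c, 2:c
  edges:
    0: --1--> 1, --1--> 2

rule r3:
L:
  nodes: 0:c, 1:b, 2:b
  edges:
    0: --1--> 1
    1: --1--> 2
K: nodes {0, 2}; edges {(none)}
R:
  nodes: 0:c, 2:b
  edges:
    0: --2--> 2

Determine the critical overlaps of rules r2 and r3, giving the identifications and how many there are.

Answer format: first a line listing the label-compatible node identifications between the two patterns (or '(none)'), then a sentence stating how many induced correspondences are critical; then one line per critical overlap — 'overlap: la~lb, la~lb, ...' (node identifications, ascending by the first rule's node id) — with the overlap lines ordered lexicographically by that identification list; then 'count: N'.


label-compatible node identifications between L(r2) and L(r3): 0~1, 0~2, 1~0, 2~0
3 of the induced correspondences are critical overlaps of r2 and r3.
overlap: 0~1
overlap: 0~1, 1~0
overlap: 0~1, 2~0
count: 3


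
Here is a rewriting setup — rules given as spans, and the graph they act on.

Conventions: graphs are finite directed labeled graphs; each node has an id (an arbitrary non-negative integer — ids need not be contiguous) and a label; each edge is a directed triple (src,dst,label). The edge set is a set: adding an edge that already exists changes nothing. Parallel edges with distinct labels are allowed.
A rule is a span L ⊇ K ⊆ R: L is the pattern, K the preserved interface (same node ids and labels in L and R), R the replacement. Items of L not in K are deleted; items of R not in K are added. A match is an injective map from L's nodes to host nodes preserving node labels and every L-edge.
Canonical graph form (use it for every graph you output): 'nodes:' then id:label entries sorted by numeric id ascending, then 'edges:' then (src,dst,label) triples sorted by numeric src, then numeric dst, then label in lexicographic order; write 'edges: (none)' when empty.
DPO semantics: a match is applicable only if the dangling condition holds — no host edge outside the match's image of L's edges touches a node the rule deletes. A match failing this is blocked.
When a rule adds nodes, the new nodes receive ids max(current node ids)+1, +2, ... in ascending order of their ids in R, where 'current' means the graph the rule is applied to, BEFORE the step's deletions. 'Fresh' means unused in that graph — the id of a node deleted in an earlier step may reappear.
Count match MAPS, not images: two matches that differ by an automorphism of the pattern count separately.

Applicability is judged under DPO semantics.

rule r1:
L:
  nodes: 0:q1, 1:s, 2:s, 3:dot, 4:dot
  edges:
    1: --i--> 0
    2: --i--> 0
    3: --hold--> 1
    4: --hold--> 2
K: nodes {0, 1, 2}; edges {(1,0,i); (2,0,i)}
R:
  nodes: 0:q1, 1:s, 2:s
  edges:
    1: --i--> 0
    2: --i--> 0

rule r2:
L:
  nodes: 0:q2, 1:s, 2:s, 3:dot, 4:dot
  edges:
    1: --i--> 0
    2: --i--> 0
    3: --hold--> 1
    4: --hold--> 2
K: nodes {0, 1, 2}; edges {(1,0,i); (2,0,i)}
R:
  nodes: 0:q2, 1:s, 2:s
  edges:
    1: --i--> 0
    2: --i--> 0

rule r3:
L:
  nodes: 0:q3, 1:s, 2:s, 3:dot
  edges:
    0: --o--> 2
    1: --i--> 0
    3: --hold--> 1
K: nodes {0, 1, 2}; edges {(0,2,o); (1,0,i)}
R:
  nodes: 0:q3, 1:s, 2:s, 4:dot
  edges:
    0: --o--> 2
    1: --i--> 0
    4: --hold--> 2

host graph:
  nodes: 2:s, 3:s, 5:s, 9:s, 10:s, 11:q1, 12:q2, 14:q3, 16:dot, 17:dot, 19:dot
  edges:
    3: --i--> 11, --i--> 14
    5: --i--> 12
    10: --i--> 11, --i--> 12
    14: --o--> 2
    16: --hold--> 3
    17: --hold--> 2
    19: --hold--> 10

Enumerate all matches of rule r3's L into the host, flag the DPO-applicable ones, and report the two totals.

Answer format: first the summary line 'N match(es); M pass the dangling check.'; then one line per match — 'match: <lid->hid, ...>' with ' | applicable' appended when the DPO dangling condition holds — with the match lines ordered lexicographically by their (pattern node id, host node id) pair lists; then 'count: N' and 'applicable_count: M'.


1 match(es); 1 pass the dangling check.
match: 0->14, 1->3, 2->2, 3->16 | applicable
count: 1
applicable_count: 1


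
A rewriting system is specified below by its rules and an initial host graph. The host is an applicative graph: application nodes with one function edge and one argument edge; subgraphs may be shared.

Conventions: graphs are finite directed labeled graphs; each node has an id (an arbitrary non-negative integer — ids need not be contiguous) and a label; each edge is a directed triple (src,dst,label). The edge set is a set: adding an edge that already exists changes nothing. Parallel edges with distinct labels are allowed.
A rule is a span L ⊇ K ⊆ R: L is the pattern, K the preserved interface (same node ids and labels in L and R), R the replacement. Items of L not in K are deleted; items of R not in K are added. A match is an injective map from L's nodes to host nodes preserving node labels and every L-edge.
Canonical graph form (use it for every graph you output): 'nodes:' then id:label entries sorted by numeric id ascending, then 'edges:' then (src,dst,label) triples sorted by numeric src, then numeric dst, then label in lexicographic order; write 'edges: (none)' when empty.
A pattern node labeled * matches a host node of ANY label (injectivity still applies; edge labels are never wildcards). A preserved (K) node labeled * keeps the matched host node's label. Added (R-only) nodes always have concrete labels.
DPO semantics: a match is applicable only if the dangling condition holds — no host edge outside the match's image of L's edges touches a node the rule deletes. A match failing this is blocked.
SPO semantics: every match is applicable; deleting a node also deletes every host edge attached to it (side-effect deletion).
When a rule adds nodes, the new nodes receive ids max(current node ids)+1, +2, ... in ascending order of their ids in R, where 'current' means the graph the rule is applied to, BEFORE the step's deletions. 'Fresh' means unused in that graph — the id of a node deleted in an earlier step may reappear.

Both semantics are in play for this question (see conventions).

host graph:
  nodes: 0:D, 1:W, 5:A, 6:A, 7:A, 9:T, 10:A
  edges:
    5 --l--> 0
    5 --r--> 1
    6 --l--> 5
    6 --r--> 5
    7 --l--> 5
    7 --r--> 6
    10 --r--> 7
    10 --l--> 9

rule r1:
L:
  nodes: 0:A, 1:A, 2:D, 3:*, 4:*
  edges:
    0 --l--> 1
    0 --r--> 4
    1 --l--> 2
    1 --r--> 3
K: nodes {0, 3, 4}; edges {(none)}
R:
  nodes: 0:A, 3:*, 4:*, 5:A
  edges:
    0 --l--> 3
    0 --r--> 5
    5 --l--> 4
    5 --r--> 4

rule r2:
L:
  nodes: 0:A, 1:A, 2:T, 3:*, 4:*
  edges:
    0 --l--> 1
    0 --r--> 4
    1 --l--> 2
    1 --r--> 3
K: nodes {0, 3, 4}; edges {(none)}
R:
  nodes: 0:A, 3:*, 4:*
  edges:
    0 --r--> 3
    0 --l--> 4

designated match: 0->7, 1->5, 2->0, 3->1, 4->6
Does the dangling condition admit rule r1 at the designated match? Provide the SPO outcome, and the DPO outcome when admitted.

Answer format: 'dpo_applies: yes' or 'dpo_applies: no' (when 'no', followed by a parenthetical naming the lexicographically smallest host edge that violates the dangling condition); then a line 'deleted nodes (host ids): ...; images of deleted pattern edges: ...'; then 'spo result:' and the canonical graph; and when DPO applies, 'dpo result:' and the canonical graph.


dpo_applies: no
(the rule deletes node 5, which keeps host edge (6,5,l) outside the match image — the dangling condition fails, DPO blocks; SPO proceeds and side-deletes such edges)
deleted nodes (host ids): 0, 5; images of deleted pattern edges: (5,0,l); (5,1,r); (7,5,l); (7,6,r)
spo result:
nodes: 1:W, 6:A, 7:A, 9:T, 10:A, 11:A
edges: (7,1,l); (7,11,r); (10,7,r); (10,9,l); (11,6,l); (11,6,r)


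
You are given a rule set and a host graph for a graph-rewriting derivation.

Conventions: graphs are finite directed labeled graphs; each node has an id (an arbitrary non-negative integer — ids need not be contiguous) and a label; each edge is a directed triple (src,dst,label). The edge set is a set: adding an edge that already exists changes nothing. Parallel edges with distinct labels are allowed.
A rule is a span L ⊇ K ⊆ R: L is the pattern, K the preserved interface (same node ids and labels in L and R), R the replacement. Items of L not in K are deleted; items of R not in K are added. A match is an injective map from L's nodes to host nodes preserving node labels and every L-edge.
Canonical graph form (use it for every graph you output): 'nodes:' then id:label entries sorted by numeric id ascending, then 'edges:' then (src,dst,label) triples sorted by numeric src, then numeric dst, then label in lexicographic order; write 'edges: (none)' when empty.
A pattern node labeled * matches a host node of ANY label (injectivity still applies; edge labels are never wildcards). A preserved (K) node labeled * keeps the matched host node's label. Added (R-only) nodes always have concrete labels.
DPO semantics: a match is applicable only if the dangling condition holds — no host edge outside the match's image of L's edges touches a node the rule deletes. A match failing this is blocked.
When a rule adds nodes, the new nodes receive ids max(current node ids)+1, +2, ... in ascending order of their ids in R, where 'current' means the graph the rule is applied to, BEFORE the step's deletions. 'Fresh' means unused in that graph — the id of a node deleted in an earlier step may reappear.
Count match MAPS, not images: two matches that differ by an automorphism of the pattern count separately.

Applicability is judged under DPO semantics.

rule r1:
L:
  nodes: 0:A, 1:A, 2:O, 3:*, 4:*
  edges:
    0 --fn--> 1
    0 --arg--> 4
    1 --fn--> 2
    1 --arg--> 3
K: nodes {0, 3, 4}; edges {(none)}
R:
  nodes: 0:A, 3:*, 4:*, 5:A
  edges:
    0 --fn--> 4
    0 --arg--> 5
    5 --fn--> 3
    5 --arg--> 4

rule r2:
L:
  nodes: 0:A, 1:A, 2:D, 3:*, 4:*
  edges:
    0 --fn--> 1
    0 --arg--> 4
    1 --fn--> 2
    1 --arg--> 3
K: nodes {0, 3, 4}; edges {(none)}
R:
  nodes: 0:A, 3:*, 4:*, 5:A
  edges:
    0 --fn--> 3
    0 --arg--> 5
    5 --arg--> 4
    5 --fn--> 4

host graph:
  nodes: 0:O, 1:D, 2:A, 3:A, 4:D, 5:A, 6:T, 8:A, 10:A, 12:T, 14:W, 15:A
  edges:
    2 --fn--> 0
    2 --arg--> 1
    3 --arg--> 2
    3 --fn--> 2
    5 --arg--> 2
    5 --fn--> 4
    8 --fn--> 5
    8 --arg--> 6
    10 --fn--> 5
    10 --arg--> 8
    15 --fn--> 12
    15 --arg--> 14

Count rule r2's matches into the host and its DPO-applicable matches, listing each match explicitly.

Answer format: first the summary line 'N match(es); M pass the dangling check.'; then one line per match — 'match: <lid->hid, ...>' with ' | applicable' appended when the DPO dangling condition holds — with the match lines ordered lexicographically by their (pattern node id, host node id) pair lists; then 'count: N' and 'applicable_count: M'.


2 match(es); 0 pass the dangling check.
match: 0->8, 1->5, 2->4, 3->2, 4->6
match: 0->10, 1->5, 2->4, 3->2, 4->8
count: 2
applicable_count: 0


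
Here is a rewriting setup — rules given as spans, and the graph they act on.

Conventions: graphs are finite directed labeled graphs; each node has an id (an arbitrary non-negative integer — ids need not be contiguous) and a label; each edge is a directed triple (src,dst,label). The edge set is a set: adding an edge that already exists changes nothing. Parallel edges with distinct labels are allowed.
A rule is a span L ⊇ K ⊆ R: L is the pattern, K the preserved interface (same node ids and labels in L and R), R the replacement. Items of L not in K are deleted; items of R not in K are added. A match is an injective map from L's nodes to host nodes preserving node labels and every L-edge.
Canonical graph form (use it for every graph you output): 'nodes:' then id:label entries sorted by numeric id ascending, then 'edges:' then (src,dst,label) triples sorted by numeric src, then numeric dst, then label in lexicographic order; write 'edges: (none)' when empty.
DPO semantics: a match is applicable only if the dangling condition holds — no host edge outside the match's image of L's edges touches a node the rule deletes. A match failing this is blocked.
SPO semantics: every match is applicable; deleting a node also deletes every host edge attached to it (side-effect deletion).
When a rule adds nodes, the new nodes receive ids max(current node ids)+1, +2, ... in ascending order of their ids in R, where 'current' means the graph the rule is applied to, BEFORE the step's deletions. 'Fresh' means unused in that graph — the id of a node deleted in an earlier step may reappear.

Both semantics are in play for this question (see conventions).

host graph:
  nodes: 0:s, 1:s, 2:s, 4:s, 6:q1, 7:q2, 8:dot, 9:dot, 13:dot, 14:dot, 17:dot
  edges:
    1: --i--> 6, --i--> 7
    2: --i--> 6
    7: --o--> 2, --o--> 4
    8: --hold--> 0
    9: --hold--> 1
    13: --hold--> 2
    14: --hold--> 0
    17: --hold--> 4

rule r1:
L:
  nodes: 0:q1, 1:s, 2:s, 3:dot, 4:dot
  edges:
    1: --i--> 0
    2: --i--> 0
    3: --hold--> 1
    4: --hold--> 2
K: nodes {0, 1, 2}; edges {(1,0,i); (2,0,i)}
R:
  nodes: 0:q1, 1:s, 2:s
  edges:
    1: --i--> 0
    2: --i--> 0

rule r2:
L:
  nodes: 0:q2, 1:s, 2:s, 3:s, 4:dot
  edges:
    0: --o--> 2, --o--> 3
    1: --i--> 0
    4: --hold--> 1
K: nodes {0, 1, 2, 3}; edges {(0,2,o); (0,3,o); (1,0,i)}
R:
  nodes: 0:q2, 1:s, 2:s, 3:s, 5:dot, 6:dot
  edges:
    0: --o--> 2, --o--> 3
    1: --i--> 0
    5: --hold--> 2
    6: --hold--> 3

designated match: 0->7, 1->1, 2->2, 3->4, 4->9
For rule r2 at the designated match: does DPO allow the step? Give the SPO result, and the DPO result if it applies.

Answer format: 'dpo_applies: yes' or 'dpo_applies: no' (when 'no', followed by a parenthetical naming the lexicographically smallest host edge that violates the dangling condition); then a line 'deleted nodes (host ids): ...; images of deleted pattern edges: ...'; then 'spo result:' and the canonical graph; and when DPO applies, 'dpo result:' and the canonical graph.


dpo_applies: yes
deleted nodes (host ids): 9; images of deleted pattern edges: (9,1,hold)
spo result:
nodes: 0:s, 1:s, 2:s, 4:s, 6:q1, 7:q2, 8:dot, 13:dot, 14:dot, 17:dot, 18:dot, 19:dot
edges: (1,6,i); (1,7,i); (2,6,i); (7,2,o); (7,4,o); (8,0,hold); (13,2,hold); (14,0,hold); (17,4,hold); (18,2,hold); (19,4,hold)
dpo result:
nodes: 0:s, 1:s, 2:s, 4:s, 6:q1, 7:q2, 8:dot, 13:dot, 14:dot, 17:dot, 18:dot, 19:dot
edges: (1,6,i); (1,7,i); (2,6,i); (7,2,o); (7,4,o); (8,0,hold); (13,2,hold); (14,0,hold); (17,4,hold); (18,2,hold); (19,4,hold)


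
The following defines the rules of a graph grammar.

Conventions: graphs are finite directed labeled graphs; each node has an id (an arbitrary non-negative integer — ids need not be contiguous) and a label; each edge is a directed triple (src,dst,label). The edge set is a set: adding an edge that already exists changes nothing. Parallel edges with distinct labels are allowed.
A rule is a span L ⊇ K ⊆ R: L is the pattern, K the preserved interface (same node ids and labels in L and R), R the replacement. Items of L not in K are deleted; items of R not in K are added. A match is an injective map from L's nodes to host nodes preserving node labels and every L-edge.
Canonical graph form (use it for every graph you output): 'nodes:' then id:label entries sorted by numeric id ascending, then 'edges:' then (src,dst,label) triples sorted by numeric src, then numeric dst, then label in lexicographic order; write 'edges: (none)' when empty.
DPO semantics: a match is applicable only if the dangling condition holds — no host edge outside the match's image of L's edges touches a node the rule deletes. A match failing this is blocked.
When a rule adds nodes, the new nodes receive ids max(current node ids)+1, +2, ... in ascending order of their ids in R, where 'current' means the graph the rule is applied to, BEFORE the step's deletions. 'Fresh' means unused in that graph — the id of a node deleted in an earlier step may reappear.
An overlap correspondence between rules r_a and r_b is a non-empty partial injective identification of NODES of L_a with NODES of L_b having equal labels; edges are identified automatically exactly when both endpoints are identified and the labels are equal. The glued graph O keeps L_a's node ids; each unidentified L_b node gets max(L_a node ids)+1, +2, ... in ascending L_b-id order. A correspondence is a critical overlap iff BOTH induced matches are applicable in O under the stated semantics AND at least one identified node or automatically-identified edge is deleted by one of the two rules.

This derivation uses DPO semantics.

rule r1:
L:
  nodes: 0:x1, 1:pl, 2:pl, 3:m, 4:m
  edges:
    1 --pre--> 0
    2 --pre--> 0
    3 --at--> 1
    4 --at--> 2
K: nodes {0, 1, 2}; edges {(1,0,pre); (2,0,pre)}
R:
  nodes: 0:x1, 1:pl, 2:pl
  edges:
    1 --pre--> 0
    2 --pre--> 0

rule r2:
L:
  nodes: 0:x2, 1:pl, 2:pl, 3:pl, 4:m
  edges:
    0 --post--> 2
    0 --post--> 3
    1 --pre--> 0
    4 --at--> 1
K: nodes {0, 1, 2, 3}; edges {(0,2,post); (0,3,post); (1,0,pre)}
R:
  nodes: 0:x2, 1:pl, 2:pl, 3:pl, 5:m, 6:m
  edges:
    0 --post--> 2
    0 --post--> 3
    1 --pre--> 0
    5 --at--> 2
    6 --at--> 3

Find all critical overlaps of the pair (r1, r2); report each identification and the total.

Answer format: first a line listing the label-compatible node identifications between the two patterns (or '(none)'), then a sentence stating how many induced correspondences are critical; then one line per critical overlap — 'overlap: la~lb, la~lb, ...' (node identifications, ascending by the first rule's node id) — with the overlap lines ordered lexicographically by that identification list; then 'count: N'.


label-compatible node identifications between L(r1) and L(r2): 1~1, 1~2, 1~3, 2~1, 2~2, 2~3, 3~4, 4~4
6 of the induced correspondences are critical overlaps of r1 and r2.
overlap: 1~1, 2~2, 3~4
overlap: 1~1, 2~3, 3~4
overlap: 1~1, 3~4
overlap: 1~2, 2~1, 4~4
overlap: 1~3, 2~1, 4~4
overlap: 2~1, 4~4
count: 6


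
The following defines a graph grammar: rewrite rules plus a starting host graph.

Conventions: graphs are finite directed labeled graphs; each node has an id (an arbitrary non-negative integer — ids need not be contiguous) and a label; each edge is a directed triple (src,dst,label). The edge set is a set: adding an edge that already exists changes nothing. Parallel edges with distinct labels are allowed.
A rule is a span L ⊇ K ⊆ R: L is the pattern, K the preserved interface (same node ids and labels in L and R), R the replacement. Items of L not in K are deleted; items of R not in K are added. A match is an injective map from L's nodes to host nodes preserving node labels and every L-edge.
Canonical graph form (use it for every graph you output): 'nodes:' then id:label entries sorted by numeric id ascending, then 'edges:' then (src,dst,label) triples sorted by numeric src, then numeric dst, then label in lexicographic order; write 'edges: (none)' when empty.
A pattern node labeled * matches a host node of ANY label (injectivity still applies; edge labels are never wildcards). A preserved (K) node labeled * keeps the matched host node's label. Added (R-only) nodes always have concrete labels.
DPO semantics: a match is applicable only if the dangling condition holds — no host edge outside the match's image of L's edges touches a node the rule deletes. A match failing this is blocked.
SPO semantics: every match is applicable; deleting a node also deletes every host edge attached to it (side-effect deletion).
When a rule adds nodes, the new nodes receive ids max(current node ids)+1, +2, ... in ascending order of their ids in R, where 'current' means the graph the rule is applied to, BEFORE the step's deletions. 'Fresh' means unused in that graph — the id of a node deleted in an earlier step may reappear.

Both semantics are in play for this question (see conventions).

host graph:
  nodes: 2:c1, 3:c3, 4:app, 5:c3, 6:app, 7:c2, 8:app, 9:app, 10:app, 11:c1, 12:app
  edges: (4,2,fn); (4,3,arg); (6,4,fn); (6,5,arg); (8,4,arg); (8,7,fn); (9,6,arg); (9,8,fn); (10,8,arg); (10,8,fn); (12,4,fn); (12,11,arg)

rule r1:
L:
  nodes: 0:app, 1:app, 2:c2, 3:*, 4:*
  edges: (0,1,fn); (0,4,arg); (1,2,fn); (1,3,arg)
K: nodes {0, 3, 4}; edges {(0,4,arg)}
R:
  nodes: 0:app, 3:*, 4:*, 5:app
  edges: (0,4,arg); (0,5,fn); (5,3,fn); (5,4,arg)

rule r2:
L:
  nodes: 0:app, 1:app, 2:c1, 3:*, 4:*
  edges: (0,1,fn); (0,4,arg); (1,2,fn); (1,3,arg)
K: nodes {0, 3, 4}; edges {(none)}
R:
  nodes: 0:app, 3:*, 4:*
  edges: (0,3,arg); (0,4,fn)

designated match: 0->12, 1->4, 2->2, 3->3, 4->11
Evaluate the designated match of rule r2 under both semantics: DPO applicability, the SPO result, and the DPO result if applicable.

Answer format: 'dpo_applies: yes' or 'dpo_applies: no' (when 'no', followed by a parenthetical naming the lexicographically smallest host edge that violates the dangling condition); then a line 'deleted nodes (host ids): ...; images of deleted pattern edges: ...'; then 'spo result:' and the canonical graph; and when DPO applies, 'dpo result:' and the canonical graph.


dpo_applies: no
(the rule deletes node 4, which keeps host edge (6,4,fn) outside the match image — the dangling condition fails, DPO blocks; SPO proceeds and side-deletes such edges)
deleted nodes (host ids): 2, 4; images of deleted pattern edges: (4,2,fn); (4,3,arg); (12,4,fn); (12,11,arg)
spo result:
nodes: 3:c3, 5:c3, 6:app, 7:c2, 8:app, 9:app, 10:app, 11:c1, 12:app
edges: (6,5,arg); (8,7,fn); (9,6,arg); (9,8,fn); (10,8,arg); (10,8,fn); (12,3,arg); (12,11,fn)


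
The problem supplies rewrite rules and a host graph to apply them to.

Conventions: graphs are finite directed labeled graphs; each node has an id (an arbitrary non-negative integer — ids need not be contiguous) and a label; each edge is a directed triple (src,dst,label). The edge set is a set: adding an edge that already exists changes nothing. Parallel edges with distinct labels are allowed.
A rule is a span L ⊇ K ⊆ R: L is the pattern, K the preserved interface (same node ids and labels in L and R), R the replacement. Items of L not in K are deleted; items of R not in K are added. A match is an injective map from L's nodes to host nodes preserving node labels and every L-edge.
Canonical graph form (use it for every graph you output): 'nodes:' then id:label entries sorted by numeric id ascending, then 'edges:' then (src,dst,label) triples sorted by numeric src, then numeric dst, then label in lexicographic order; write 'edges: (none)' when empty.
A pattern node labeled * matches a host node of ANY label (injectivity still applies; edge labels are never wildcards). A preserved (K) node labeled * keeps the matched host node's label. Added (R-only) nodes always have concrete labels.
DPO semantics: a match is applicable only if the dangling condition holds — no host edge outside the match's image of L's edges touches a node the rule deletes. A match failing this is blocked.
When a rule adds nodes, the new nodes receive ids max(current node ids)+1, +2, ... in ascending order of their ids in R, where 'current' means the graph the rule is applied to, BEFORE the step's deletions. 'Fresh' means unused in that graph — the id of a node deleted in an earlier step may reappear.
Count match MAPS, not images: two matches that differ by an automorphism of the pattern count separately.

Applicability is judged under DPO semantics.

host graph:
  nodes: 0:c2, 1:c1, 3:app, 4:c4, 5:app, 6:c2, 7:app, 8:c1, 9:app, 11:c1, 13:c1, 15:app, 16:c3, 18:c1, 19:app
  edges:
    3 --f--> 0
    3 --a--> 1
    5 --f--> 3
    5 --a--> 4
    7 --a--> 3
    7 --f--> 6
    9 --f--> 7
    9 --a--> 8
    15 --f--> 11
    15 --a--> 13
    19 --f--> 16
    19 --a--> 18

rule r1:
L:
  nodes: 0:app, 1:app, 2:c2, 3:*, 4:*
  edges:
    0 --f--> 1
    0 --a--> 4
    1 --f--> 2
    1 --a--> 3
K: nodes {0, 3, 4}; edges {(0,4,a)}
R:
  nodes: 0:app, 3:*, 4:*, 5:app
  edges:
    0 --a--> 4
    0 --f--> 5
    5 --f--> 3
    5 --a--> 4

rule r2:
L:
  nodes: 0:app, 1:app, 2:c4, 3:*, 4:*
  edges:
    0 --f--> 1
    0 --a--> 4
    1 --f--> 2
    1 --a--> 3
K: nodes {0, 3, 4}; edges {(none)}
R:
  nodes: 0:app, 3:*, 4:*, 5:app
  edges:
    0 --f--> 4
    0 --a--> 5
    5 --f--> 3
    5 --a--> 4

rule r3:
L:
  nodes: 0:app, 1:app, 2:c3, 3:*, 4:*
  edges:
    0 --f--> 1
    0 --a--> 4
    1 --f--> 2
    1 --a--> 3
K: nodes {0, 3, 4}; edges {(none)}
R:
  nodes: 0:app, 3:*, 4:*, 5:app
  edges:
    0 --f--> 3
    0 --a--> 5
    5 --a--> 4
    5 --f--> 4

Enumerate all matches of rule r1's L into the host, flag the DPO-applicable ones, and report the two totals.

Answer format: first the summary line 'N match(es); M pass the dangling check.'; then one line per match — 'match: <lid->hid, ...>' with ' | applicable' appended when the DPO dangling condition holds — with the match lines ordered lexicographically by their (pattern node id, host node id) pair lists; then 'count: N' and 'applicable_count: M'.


2 match(es); 1 pass the dangling check.
match: 0->5, 1->3, 2->0, 3->1, 4->4
match: 0->9, 1->7, 2->6, 3->3, 4->8 | applicable
count: 2
applicable_count: 1


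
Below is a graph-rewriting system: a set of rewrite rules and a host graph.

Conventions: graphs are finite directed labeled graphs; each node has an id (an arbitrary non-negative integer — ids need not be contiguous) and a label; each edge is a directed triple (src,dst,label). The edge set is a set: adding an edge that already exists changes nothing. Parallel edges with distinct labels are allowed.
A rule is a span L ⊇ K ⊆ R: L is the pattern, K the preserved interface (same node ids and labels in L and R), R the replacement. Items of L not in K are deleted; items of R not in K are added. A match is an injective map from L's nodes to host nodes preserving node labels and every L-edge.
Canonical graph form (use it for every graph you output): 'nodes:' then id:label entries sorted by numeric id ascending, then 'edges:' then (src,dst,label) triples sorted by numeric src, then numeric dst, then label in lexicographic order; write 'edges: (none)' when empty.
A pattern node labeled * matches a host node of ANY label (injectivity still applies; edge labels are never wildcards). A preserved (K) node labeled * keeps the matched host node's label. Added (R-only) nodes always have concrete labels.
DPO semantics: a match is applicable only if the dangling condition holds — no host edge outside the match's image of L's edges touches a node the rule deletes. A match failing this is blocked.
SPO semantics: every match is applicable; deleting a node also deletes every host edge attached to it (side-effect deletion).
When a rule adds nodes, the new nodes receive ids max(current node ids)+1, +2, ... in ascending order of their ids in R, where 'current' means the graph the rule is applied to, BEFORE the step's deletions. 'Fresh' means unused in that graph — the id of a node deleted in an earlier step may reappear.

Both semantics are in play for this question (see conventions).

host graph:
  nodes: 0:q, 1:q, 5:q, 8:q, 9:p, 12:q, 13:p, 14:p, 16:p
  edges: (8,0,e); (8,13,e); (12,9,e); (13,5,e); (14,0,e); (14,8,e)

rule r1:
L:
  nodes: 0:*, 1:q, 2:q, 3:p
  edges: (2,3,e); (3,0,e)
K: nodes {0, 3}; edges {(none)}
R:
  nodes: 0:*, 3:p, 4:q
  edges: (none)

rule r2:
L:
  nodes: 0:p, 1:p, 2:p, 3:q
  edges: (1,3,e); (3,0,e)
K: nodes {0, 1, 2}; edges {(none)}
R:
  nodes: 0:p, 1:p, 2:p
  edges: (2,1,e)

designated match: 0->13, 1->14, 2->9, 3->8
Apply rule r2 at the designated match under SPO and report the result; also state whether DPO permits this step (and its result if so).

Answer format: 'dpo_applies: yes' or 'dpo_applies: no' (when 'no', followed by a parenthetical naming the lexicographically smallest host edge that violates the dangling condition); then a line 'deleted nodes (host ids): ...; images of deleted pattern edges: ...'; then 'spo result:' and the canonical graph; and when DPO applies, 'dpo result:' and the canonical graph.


dpo_applies: no
(the rule deletes node 8, which keeps host edge (8,0,e) outside the match image — the dangling condition fails, DPO blocks; SPO proceeds and side-deletes such edges)
deleted nodes (host ids): 8; images of deleted pattern edges: (8,13,e); (14,8,e)
spo result:
nodes: 0:q, 1:q, 5:q, 9:p, 12:q, 13:p, 14:p, 16:p
edges: (9,14,e); (12,9,e); (13,5,e); (14,0,e)


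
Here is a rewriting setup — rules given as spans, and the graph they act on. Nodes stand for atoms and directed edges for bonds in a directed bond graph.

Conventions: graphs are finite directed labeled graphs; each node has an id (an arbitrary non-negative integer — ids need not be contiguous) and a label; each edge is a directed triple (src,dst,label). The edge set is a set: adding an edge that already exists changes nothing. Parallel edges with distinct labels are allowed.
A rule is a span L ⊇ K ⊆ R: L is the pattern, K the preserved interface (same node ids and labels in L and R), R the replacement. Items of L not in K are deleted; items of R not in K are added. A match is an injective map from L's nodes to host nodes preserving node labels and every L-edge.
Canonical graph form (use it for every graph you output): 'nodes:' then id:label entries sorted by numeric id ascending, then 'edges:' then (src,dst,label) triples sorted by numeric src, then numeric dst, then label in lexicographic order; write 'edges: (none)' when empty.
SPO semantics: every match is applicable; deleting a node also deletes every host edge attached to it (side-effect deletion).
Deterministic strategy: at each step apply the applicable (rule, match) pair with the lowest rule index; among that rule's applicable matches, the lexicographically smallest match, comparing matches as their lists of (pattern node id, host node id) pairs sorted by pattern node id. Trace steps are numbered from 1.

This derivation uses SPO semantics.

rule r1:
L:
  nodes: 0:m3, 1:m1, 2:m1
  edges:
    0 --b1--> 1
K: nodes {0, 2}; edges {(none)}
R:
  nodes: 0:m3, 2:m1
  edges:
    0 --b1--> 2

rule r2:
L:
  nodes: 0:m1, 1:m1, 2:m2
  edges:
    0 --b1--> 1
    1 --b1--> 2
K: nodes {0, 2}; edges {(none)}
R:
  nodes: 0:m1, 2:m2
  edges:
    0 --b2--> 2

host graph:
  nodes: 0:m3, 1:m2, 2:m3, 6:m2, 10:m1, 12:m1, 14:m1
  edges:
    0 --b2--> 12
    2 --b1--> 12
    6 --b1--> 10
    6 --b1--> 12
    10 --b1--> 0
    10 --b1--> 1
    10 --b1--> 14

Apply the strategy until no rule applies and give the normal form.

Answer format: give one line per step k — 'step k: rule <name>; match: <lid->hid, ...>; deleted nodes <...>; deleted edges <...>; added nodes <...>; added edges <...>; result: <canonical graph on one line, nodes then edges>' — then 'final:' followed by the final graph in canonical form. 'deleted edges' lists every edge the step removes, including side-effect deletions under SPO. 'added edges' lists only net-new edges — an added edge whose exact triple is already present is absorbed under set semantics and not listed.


step 1: rule r1; match: 0->2, 1->12, 2->10; deleted nodes 12; deleted edges (0,12,b2); (2,12,b1); (6,12,b1); added nodes (none); added edges (2,10,b1); result: nodes: 0:m3, 1:m2, 2:m3, 6:m2, 10:m1, 14:m1 edges: (2,10,b1); (6,10,b1); (10,0,b1); (10,1,b1); (10,14,b1)
step 2: rule r1; match: 0->2, 1->10, 2->14; deleted nodes 10; deleted edges (2,10,b1); (6,10,b1); (10,0,b1); (10,1,b1); (10,14,b1); added nodes (none); added edges (2,14,b1); result: nodes: 0:m3, 1:m2, 2:m3, 6:m2, 14:m1 edges: (2,14,b1)
final:
nodes: 0:m3, 1:m2, 2:m3, 6:m2, 14:m1
edges: (2,14,b1)


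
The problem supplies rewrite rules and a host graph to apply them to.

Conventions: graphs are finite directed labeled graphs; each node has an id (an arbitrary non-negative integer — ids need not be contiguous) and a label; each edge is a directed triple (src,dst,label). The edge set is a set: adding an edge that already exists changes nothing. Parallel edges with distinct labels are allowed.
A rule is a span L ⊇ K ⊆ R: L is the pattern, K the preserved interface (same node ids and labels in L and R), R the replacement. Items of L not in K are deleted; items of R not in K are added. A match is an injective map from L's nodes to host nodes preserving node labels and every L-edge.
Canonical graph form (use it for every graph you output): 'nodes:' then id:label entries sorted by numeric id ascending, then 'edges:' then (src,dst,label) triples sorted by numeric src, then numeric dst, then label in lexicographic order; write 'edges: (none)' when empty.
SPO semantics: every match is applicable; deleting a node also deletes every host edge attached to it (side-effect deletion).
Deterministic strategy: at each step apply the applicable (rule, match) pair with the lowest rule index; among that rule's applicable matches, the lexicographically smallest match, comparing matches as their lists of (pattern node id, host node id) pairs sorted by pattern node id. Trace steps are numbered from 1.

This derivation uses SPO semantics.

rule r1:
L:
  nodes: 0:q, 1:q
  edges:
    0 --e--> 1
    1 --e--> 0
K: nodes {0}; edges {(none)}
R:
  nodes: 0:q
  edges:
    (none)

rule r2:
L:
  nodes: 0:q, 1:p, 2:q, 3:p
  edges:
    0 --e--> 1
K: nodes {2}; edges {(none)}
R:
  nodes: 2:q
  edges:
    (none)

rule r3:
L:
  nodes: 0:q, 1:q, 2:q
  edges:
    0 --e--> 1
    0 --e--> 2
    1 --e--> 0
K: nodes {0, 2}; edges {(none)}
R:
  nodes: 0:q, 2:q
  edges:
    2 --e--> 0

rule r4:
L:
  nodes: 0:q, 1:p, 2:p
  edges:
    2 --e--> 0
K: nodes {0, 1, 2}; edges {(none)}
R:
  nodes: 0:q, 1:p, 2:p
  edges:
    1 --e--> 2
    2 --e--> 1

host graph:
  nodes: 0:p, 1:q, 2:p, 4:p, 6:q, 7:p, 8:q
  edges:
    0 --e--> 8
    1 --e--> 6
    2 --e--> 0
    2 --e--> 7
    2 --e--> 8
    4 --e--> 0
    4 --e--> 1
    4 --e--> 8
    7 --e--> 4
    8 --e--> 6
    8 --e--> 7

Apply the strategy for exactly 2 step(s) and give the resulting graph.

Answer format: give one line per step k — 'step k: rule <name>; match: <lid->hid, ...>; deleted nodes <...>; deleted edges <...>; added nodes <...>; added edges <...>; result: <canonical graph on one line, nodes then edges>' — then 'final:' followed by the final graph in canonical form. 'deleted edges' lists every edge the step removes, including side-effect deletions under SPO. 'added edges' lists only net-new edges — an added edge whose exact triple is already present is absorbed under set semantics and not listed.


step 1: rule r2; match: 0->8, 1->7, 2->1, 3->0; deleted nodes 0, 7, 8; deleted edges (0,8,e); (2,0,e); (2,7,e); (2,8,e); (4,0,e); (4,8,e); (7,4,e); (8,6,e); (8,7,e); added nodes (none); added edges (none); result: nodes: 1:q, 2:p, 4:p, 6:q edges: (1,6,e); (4,1,e)
step 2: rule r4; match: 0->1, 1->2, 2->4; deleted nodes (none); deleted edges (4,1,e); added nodes (none); added edges (2,4,e); (4,2,e); result: nodes: 1:q, 2:p, 4:p, 6:q edges: (1,6,e); (2,4,e); (4,2,e)
final:
nodes: 1:q, 2:p, 4:p, 6:q
edges: (1,6,e); (2,4,e); (4,2,e)
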